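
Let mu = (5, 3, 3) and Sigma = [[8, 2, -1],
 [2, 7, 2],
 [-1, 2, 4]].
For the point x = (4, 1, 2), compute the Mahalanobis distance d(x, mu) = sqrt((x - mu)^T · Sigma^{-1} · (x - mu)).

Step 1 — centre the observation: (x - mu) = (-1, -2, -1).

Step 2 — invert Sigma (cofactor / det for 3×3, or solve directly):
  Sigma^{-1} = [[0.1491, -0.0621, 0.0683],
 [-0.0621, 0.1925, -0.1118],
 [0.0683, -0.1118, 0.323]].

Step 3 — form the quadratic (x - mu)^T · Sigma^{-1} · (x - mu):
  Sigma^{-1} · (x - mu) = (-0.0932, -0.2112, -0.1677).
  (x - mu)^T · [Sigma^{-1} · (x - mu)] = (-1)·(-0.0932) + (-2)·(-0.2112) + (-1)·(-0.1677) = 0.6832.

Step 4 — take square root: d = √(0.6832) ≈ 0.8266.

d(x, mu) = √(0.6832) ≈ 0.8266


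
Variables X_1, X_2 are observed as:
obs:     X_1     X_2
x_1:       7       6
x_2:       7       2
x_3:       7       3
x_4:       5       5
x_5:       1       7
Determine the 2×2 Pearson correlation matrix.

Step 1 — column means:
  mean(X_1) = (7 + 7 + 7 + 5 + 1) / 5 = 27/5 = 5.4
  mean(X_2) = (6 + 2 + 3 + 5 + 7) / 5 = 23/5 = 4.6

Step 2 — sample variances and covariances s[i,j] = (1/(n-1)) · Σ_k (x_{k,i} - mean_i) · (x_{k,j} - mean_j), with n-1 = 4:
  s[X_1,X_1] = ((1.6)·(1.6) + (1.6)·(1.6) + (1.6)·(1.6) + (-0.4)·(-0.4) + (-4.4)·(-4.4)) / 4 = 27.2/4 = 6.8
  s[X_1,X_2] = ((1.6)·(1.4) + (1.6)·(-2.6) + (1.6)·(-1.6) + (-0.4)·(0.4) + (-4.4)·(2.4)) / 4 = -15.2/4 = -3.8
  s[X_2,X_2] = ((1.4)·(1.4) + (-2.6)·(-2.6) + (-1.6)·(-1.6) + (0.4)·(0.4) + (2.4)·(2.4)) / 4 = 17.2/4 = 4.3
  Sample standard deviations s_i = √(s[i,i]):
  s(X_1) = √(6.8) = 2.6077
  s(X_2) = √(4.3) = 2.0736

Step 3 — r_{ij} = s_{ij} / (s_i · s_j):
  r[X_1,X_1] = 1 (diagonal).
  r[X_1,X_2] = -3.8 / (2.6077 · 2.0736) = -3.8 / 5.4074 = -0.7027
  r[X_2,X_2] = 1 (diagonal).

R is symmetric with unit diagonal. Assembling:

R = [[1, -0.7027],
 [-0.7027, 1]]


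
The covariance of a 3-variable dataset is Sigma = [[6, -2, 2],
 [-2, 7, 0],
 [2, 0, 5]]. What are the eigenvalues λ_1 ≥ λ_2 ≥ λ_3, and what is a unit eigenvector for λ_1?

Step 1 — characteristic polynomial p(λ) = det(λI - Sigma) = λ³ - tr·λ² + c_1·λ - det, where tr = trace, c_1 = sum of the principal 2×2 minors, det = det(Sigma):
  tr = 6 + 7 + 5 = 18,
  c_1 = (6·7 - (-2)²) + (6·5 - (2)²) + (7·5 - (0)²) = 38 + 26 + 35 = 99,
  det = 6·(7·5 - (0)²) - (-2)·((-2)·5 - (0)·(2)) + (2)·((-2)·(0) - 7·(2)) = 6·(35) - (-2)·(-10) + (2)·(-14) = 162.
  So p(λ) = λ³ - 18λ² + 99λ - 162.
Step 2 — look for an integer root (rational root theorem: any rational root is an integer divisor of 162). Testing λ = 3:
  p(3) = 27 - 162 + 297 - 162 = 0  ✓
  Dividing out (λ - 3): p(λ) = (λ - 3)(λ² - 15λ + 54).
Step 3 — remaining eigenvalues from the quadratic λ² - 15λ + 54 = 0:
  Δ = 15² - 4·54 = 225 - 216 = 9,  λ = (15 ± √9)/2 = (15 ± 3)/2 = 9 or 6.
  Sorted: λ_1 = 9,  λ_2 = 6,  λ_3 = 3  (check: sum = 18 = tr ✓).

Step 4 — unit eigenvector for λ_1 = 9: v spans the null space of (Sigma - λ_1 I), whose rows are
  r_1 = (-3, -2, 2),  r_2 = (-2, -2, 0),  r_3 = (2, 0, -4).
  v is orthogonal to every row, so take v ∝ r_1 × r_2 = ((-2)·(0) - (2)·(-2), (2)·(-2) - (-3)·(0), (-3)·(-2) - (-2)·(-2)) = (4, -4, 2).
  Rescale (divide by 2): u = (2, -2, 1).
  ||u|| = √((2)² + (-2)² + (1)²) = √(9) = 3,  v_1 = u/||u|| ≈ (0.6667, -0.6667, 0.3333) (||v_1|| = 1).

λ_1 = 9,  λ_2 = 6,  λ_3 = 3;  v_1 ≈ (0.6667, -0.6667, 0.3333)


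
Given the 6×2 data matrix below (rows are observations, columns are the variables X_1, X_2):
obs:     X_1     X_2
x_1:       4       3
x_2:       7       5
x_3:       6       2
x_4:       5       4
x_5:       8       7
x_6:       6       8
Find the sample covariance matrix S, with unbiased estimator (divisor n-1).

Step 1 — column means:
  mean(X_1) = (4 + 7 + 6 + 5 + 8 + 6) / 6 = 36/6 = 6
  mean(X_2) = (3 + 5 + 2 + 4 + 7 + 8) / 6 = 29/6 = 4.8333

Step 2 — sample covariance S[i,j] = (1/(n-1)) · Σ_k (x_{k,i} - mean_i) · (x_{k,j} - mean_j), with n-1 = 5.
  S[X_1,X_1] = ((-2)·(-2) + (1)·(1) + (0)·(0) + (-1)·(-1) + (2)·(2) + (0)·(0)) / 5 = 10/5 = 2
  S[X_1,X_2] = ((-2)·(-1.8333) + (1)·(0.1667) + (0)·(-2.8333) + (-1)·(-0.8333) + (2)·(2.1667) + (0)·(3.1667)) / 5 = 9/5 = 1.8
  S[X_2,X_2] = ((-1.8333)·(-1.8333) + (0.1667)·(0.1667) + (-2.8333)·(-2.8333) + (-0.8333)·(-0.8333) + (2.1667)·(2.1667) + (3.1667)·(3.1667)) / 5 = 26.8333/5 = 5.3667

S is symmetric (S[j,i] = S[i,j]). Assembling:

S = [[2, 1.8],
 [1.8, 5.3667]]


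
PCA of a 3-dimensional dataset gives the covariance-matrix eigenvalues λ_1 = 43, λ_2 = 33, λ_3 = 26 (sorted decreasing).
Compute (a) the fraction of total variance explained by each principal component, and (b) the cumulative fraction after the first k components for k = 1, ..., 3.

Step 1 — total variance = trace(Sigma) = Σ λ_i = 43 + 33 + 26 = 102.

Step 2 — fraction explained by component i = λ_i / Σ λ:
  PC1: 43/102 = 0.4216
  PC2: 33/102 = 0.3235
  PC3: 26/102 = 0.2549

Step 3 — cumulative fraction after k components = (λ_1 + ... + λ_k) / Σ λ:
  k = 1: 43/102 = 0.4216
  k = 2: (43 + 33)/102 = 76/102 = 0.7451
  k = 3: (43 + 33 + 26)/102 = 102/102 = 1

Summary (fraction, with percent):

explained: PC1 0.4216 (42.16%), PC2 0.3235 (32.35%), PC3 0.2549 (25.49%);  cumulative: 0.4216, 0.7451, 1


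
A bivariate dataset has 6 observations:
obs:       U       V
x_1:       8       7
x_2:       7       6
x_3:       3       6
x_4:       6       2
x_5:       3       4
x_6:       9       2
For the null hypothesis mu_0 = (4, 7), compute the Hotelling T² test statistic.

Step 1 — sample mean vector:
  mean(U) = (8 + 7 + 3 + 6 + 3 + 9) / 6 = 36/6 = 6
  mean(V) = (7 + 6 + 6 + 2 + 4 + 2) / 6 = 27/6 = 4.5
  x̄ = (6, 4.5),  deviation x̄ - mu_0 = (6, 4.5) - (4, 7) = (2, -2.5).

Step 2 — sample covariance matrix, S[i,j] = (1/(n-1)) · Σ_k (x_{k,i} - mean_i) · (x_{k,j} - mean_j), divisor n-1 = 5:
  S[U,U] = ((2)·(2) + (1)·(1) + (-3)·(-3) + (0)·(0) + (-3)·(-3) + (3)·(3)) / 5 = 32/5 = 6.4
  S[U,V] = ((2)·(2.5) + (1)·(1.5) + (-3)·(1.5) + (0)·(-2.5) + (-3)·(-0.5) + (3)·(-2.5)) / 5 = -4/5 = -0.8
  S[V,V] = ((2.5)·(2.5) + (1.5)·(1.5) + (1.5)·(1.5) + (-2.5)·(-2.5) + (-0.5)·(-0.5) + (-2.5)·(-2.5)) / 5 = 23.5/5 = 4.7
  S = [[6.4, -0.8],
 [-0.8, 4.7]].

Step 3 — invert S. det(S) = 6.4·4.7 - (-0.8)² = 29.44.
  S^{-1} = (1/det) · [[d, -b], [-b, a]] = [[0.1596, 0.0272],
 [0.0272, 0.2174]].

Step 4 — quadratic form (x̄ - mu_0)^T · S^{-1} · (x̄ - mu_0):
  S^{-1} · (x̄ - mu_0) = (0.2514, -0.4891),
  (x̄ - mu_0)^T · [...] = (2)·(0.2514) + (-2.5)·(-0.4891) = 1.7255.

Step 5 — scale by n: T² = 6 · 1.7255 = 10.3533.

T² ≈ 10.3533


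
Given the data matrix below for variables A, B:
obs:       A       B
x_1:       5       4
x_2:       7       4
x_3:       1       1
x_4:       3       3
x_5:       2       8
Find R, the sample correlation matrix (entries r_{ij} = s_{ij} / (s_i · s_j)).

Step 1 — column means:
  mean(A) = (5 + 7 + 1 + 3 + 2) / 5 = 18/5 = 3.6
  mean(B) = (4 + 4 + 1 + 3 + 8) / 5 = 20/5 = 4

Step 2 — sample variances and covariances s[i,j] = (1/(n-1)) · Σ_k (x_{k,i} - mean_i) · (x_{k,j} - mean_j), with n-1 = 4:
  s[A,A] = ((1.4)·(1.4) + (3.4)·(3.4) + (-2.6)·(-2.6) + (-0.6)·(-0.6) + (-1.6)·(-1.6)) / 4 = 23.2/4 = 5.8
  s[A,B] = ((1.4)·(0) + (3.4)·(0) + (-2.6)·(-3) + (-0.6)·(-1) + (-1.6)·(4)) / 4 = 2/4 = 0.5
  s[B,B] = ((0)·(0) + (0)·(0) + (-3)·(-3) + (-1)·(-1) + (4)·(4)) / 4 = 26/4 = 6.5
  Sample standard deviations s_i = √(s[i,i]):
  s(A) = √(5.8) = 2.4083
  s(B) = √(6.5) = 2.5495

Step 3 — r_{ij} = s_{ij} / (s_i · s_j):
  r[A,A] = 1 (diagonal).
  r[A,B] = 0.5 / (2.4083 · 2.5495) = 0.5 / 6.14 = 0.0814
  r[B,B] = 1 (diagonal).

R is symmetric with unit diagonal. Assembling:

R = [[1, 0.0814],
 [0.0814, 1]]


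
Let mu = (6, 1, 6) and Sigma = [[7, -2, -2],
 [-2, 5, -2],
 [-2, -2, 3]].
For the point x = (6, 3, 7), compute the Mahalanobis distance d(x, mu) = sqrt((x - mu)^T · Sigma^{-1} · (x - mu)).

Step 1 — centre the observation: (x - mu) = (0, 2, 1).

Step 2 — invert Sigma (cofactor / det for 3×3, or solve directly):
  Sigma^{-1} = [[0.3793, 0.3448, 0.4828],
 [0.3448, 0.5862, 0.6207],
 [0.4828, 0.6207, 1.069]].

Step 3 — form the quadratic (x - mu)^T · Sigma^{-1} · (x - mu):
  Sigma^{-1} · (x - mu) = (1.1724, 1.7931, 2.3103).
  (x - mu)^T · [Sigma^{-1} · (x - mu)] = (0)·(1.1724) + (2)·(1.7931) + (1)·(2.3103) = 5.8966.

Step 4 — take square root: d = √(5.8966) ≈ 2.4283.

d(x, mu) = √(5.8966) ≈ 2.4283


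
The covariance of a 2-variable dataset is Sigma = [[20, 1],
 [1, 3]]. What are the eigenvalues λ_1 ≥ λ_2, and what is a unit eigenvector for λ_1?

Step 1 — characteristic polynomial of 2×2 Sigma:
  det(Sigma - λI) = λ² - trace · λ + det = 0.
  trace = 20 + 3 = 23, det = 20·3 - (1)² = 59.
Step 2 — discriminant:
  Δ = trace² - 4·det = 529 - 236 = 293.
Step 3 — eigenvalues:
  λ = (trace ± √Δ)/2 = (23 ± 17.1172)/2,
  λ_1 = 20.0586,  λ_2 = 2.9414.

Step 4 — unit eigenvector for λ_1: solve (Sigma - λ_1 I)v = 0. First row:
  (20 - 20.0586)·v_x + (1)·v_y = 0, i.e. (-0.0586)·v_x + (1)·v_y = 0,
  so v ∝ (b, λ_1 - a) = (1, 0.0586) = u.
  ||u|| = √((1)² + (0.0586)²) = √(1.0034) ≈ 1.0017,
  v_1 = u/||u|| ≈ (0.9983, 0.0585) (||v_1|| = 1).

λ_1 = 20.0586,  λ_2 = 2.9414;  v_1 ≈ (0.9983, 0.0585)


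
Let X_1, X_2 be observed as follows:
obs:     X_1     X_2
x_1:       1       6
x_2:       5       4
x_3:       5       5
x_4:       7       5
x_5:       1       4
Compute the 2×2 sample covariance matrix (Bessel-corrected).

Step 1 — column means:
  mean(X_1) = (1 + 5 + 5 + 7 + 1) / 5 = 19/5 = 3.8
  mean(X_2) = (6 + 4 + 5 + 5 + 4) / 5 = 24/5 = 4.8

Step 2 — sample covariance S[i,j] = (1/(n-1)) · Σ_k (x_{k,i} - mean_i) · (x_{k,j} - mean_j), with n-1 = 4.
  S[X_1,X_1] = ((-2.8)·(-2.8) + (1.2)·(1.2) + (1.2)·(1.2) + (3.2)·(3.2) + (-2.8)·(-2.8)) / 4 = 28.8/4 = 7.2
  S[X_1,X_2] = ((-2.8)·(1.2) + (1.2)·(-0.8) + (1.2)·(0.2) + (3.2)·(0.2) + (-2.8)·(-0.8)) / 4 = -1.2/4 = -0.3
  S[X_2,X_2] = ((1.2)·(1.2) + (-0.8)·(-0.8) + (0.2)·(0.2) + (0.2)·(0.2) + (-0.8)·(-0.8)) / 4 = 2.8/4 = 0.7

S is symmetric (S[j,i] = S[i,j]). Assembling:

S = [[7.2, -0.3],
 [-0.3, 0.7]]


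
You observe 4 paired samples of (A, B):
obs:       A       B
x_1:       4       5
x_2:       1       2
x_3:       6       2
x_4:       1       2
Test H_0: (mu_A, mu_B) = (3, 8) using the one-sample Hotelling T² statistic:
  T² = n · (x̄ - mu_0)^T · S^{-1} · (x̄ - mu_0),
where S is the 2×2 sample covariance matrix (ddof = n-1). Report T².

Step 1 — sample mean vector:
  mean(A) = (4 + 1 + 6 + 1) / 4 = 12/4 = 3
  mean(B) = (5 + 2 + 2 + 2) / 4 = 11/4 = 2.75
  x̄ = (3, 2.75),  deviation x̄ - mu_0 = (3, 2.75) - (3, 8) = (0, -5.25).

Step 2 — sample covariance matrix, S[i,j] = (1/(n-1)) · Σ_k (x_{k,i} - mean_i) · (x_{k,j} - mean_j), divisor n-1 = 3:
  S[A,A] = ((1)·(1) + (-2)·(-2) + (3)·(3) + (-2)·(-2)) / 3 = 18/3 = 6
  S[A,B] = ((1)·(2.25) + (-2)·(-0.75) + (3)·(-0.75) + (-2)·(-0.75)) / 3 = 3/3 = 1
  S[B,B] = ((2.25)·(2.25) + (-0.75)·(-0.75) + (-0.75)·(-0.75) + (-0.75)·(-0.75)) / 3 = 6.75/3 = 2.25
  S = [[6, 1],
 [1, 2.25]].

Step 3 — invert S. det(S) = 6·2.25 - (1)² = 12.5.
  S^{-1} = (1/det) · [[d, -b], [-b, a]] = [[0.18, -0.08],
 [-0.08, 0.48]].

Step 4 — quadratic form (x̄ - mu_0)^T · S^{-1} · (x̄ - mu_0):
  S^{-1} · (x̄ - mu_0) = (0.42, -2.52),
  (x̄ - mu_0)^T · [...] = (0)·(0.42) + (-5.25)·(-2.52) = 13.23.

Step 5 — scale by n: T² = 4 · 13.23 = 52.92.

T² ≈ 52.92


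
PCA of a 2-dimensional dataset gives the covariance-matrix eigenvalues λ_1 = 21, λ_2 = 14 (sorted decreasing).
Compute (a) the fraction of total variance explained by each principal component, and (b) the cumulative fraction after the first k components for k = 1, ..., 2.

Step 1 — total variance = trace(Sigma) = Σ λ_i = 21 + 14 = 35.

Step 2 — fraction explained by component i = λ_i / Σ λ:
  PC1: 21/35 = 0.6
  PC2: 14/35 = 0.4

Step 3 — cumulative fraction after k components = (λ_1 + ... + λ_k) / Σ λ:
  k = 1: 21/35 = 0.6
  k = 2: (21 + 14)/35 = 35/35 = 1

Summary (fraction, with percent):

explained: PC1 0.6 (60%), PC2 0.4 (40%);  cumulative: 0.6, 1


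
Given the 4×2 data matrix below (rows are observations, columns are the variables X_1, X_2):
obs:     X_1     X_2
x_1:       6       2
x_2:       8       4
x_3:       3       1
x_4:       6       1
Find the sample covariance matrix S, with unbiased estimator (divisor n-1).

Step 1 — column means:
  mean(X_1) = (6 + 8 + 3 + 6) / 4 = 23/4 = 5.75
  mean(X_2) = (2 + 4 + 1 + 1) / 4 = 8/4 = 2

Step 2 — sample covariance S[i,j] = (1/(n-1)) · Σ_k (x_{k,i} - mean_i) · (x_{k,j} - mean_j), with n-1 = 3.
  S[X_1,X_1] = ((0.25)·(0.25) + (2.25)·(2.25) + (-2.75)·(-2.75) + (0.25)·(0.25)) / 3 = 12.75/3 = 4.25
  S[X_1,X_2] = ((0.25)·(0) + (2.25)·(2) + (-2.75)·(-1) + (0.25)·(-1)) / 3 = 7/3 = 2.3333
  S[X_2,X_2] = ((0)·(0) + (2)·(2) + (-1)·(-1) + (-1)·(-1)) / 3 = 6/3 = 2

S is symmetric (S[j,i] = S[i,j]). Assembling:

S = [[4.25, 2.3333],
 [2.3333, 2]]


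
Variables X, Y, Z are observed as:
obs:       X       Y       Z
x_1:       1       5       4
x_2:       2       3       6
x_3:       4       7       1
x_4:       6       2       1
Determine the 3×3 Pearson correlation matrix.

Step 1 — column means:
  mean(X) = (1 + 2 + 4 + 6) / 4 = 13/4 = 3.25
  mean(Y) = (5 + 3 + 7 + 2) / 4 = 17/4 = 4.25
  mean(Z) = (4 + 6 + 1 + 1) / 4 = 12/4 = 3

Step 2 — sample variances and covariances s[i,j] = (1/(n-1)) · Σ_k (x_{k,i} - mean_i) · (x_{k,j} - mean_j), with n-1 = 3:
  s[X,X] = ((-2.25)·(-2.25) + (-1.25)·(-1.25) + (0.75)·(0.75) + (2.75)·(2.75)) / 3 = 14.75/3 = 4.9167
  s[X,Y] = ((-2.25)·(0.75) + (-1.25)·(-1.25) + (0.75)·(2.75) + (2.75)·(-2.25)) / 3 = -4.25/3 = -1.4167
  s[X,Z] = ((-2.25)·(1) + (-1.25)·(3) + (0.75)·(-2) + (2.75)·(-2)) / 3 = -13/3 = -4.3333
  s[Y,Y] = ((0.75)·(0.75) + (-1.25)·(-1.25) + (2.75)·(2.75) + (-2.25)·(-2.25)) / 3 = 14.75/3 = 4.9167
  s[Y,Z] = ((0.75)·(1) + (-1.25)·(3) + (2.75)·(-2) + (-2.25)·(-2)) / 3 = -4/3 = -1.3333
  s[Z,Z] = ((1)·(1) + (3)·(3) + (-2)·(-2) + (-2)·(-2)) / 3 = 18/3 = 6
  Sample standard deviations s_i = √(s[i,i]):
  s(X) = √(4.9167) = 2.2174
  s(Y) = √(4.9167) = 2.2174
  s(Z) = √(6) = 2.4495

Step 3 — r_{ij} = s_{ij} / (s_i · s_j):
  r[X,X] = 1 (diagonal).
  r[X,Y] = -1.4167 / (2.2174 · 2.2174) = -1.4167 / 4.9167 = -0.2881
  r[X,Z] = -4.3333 / (2.2174 · 2.4495) = -4.3333 / 5.4314 = -0.7978
  r[Y,Y] = 1 (diagonal).
  r[Y,Z] = -1.3333 / (2.2174 · 2.4495) = -1.3333 / 5.4314 = -0.2455
  r[Z,Z] = 1 (diagonal).

R is symmetric with unit diagonal. Assembling:

R = [[1, -0.2881, -0.7978],
 [-0.2881, 1, -0.2455],
 [-0.7978, -0.2455, 1]]


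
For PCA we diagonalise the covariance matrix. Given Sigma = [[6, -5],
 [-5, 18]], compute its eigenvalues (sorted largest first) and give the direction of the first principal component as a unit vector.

Step 1 — characteristic polynomial of 2×2 Sigma:
  det(Sigma - λI) = λ² - trace · λ + det = 0.
  trace = 6 + 18 = 24, det = 6·18 - (-5)² = 83.
Step 2 — discriminant:
  Δ = trace² - 4·det = 576 - 332 = 244.
Step 3 — eigenvalues:
  λ = (trace ± √Δ)/2 = (24 ± 15.6205)/2,
  λ_1 = 19.8102,  λ_2 = 4.1898.

Step 4 — unit eigenvector for λ_1: solve (Sigma - λ_1 I)v = 0. First row:
  (6 - 19.8102)·v_x + (-5)·v_y = 0, i.e. (-13.8102)·v_x + (-5)·v_y = 0,
  so v ∝ (b, λ_1 - a) = (-5, 13.8102); multiply by -1 so the first entry is positive: u = (5, -13.8102).
  ||u|| = √((5)² + (-13.8102)²) = √(215.723) ≈ 14.6875,
  v_1 = u/||u|| ≈ (0.3404, -0.9403) (||v_1|| = 1).

λ_1 = 19.8102,  λ_2 = 4.1898;  v_1 ≈ (0.3404, -0.9403)


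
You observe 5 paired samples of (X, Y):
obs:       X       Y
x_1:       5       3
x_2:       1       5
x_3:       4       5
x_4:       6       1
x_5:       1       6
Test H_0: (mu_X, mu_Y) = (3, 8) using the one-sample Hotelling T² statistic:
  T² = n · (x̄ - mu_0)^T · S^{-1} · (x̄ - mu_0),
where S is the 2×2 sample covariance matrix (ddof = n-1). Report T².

Step 1 — sample mean vector:
  mean(X) = (5 + 1 + 4 + 6 + 1) / 5 = 17/5 = 3.4
  mean(Y) = (3 + 5 + 5 + 1 + 6) / 5 = 20/5 = 4
  x̄ = (3.4, 4),  deviation x̄ - mu_0 = (3.4, 4) - (3, 8) = (0.4, -4).

Step 2 — sample covariance matrix, S[i,j] = (1/(n-1)) · Σ_k (x_{k,i} - mean_i) · (x_{k,j} - mean_j), divisor n-1 = 4:
  S[X,X] = ((1.6)·(1.6) + (-2.4)·(-2.4) + (0.6)·(0.6) + (2.6)·(2.6) + (-2.4)·(-2.4)) / 4 = 21.2/4 = 5.3
  S[X,Y] = ((1.6)·(-1) + (-2.4)·(1) + (0.6)·(1) + (2.6)·(-3) + (-2.4)·(2)) / 4 = -16/4 = -4
  S[Y,Y] = ((-1)·(-1) + (1)·(1) + (1)·(1) + (-3)·(-3) + (2)·(2)) / 4 = 16/4 = 4
  S = [[5.3, -4],
 [-4, 4]].

Step 3 — invert S. det(S) = 5.3·4 - (-4)² = 5.2.
  S^{-1} = (1/det) · [[d, -b], [-b, a]] = [[0.7692, 0.7692],
 [0.7692, 1.0192]].

Step 4 — quadratic form (x̄ - mu_0)^T · S^{-1} · (x̄ - mu_0):
  S^{-1} · (x̄ - mu_0) = (-2.7692, -3.7692),
  (x̄ - mu_0)^T · [...] = (0.4)·(-2.7692) + (-4)·(-3.7692) = 13.9692.

Step 5 — scale by n: T² = 5 · 13.9692 = 69.8462.

T² ≈ 69.8462


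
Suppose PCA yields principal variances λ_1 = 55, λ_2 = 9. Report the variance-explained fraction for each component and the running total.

Step 1 — total variance = trace(Sigma) = Σ λ_i = 55 + 9 = 64.

Step 2 — fraction explained by component i = λ_i / Σ λ:
  PC1: 55/64 = 0.8594
  PC2: 9/64 = 0.1406

Step 3 — cumulative fraction after k components = (λ_1 + ... + λ_k) / Σ λ:
  k = 1: 55/64 = 0.8594
  k = 2: (55 + 9)/64 = 64/64 = 1

Summary (fraction, with percent):

explained: PC1 0.8594 (85.94%), PC2 0.1406 (14.06%);  cumulative: 0.8594, 1


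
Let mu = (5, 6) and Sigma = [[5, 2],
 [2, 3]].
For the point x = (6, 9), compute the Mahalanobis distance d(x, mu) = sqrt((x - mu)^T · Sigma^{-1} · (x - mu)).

Step 1 — centre the observation: (x - mu) = (1, 3).

Step 2 — invert Sigma. det(Sigma) = 5·3 - (2)² = 11.
  Sigma^{-1} = (1/det) · [[d, -b], [-b, a]] = [[0.2727, -0.1818],
 [-0.1818, 0.4545]].

Step 3 — form the quadratic (x - mu)^T · Sigma^{-1} · (x - mu):
  Sigma^{-1} · (x - mu) = (-0.2727, 1.1818).
  (x - mu)^T · [Sigma^{-1} · (x - mu)] = (1)·(-0.2727) + (3)·(1.1818) = 3.2727.

Step 4 — take square root: d = √(3.2727) ≈ 1.8091.

d(x, mu) = √(3.2727) ≈ 1.8091


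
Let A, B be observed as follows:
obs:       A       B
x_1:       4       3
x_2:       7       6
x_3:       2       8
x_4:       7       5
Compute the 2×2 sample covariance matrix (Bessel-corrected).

Step 1 — column means:
  mean(A) = (4 + 7 + 2 + 7) / 4 = 20/4 = 5
  mean(B) = (3 + 6 + 8 + 5) / 4 = 22/4 = 5.5

Step 2 — sample covariance S[i,j] = (1/(n-1)) · Σ_k (x_{k,i} - mean_i) · (x_{k,j} - mean_j), with n-1 = 3.
  S[A,A] = ((-1)·(-1) + (2)·(2) + (-3)·(-3) + (2)·(2)) / 3 = 18/3 = 6
  S[A,B] = ((-1)·(-2.5) + (2)·(0.5) + (-3)·(2.5) + (2)·(-0.5)) / 3 = -5/3 = -1.6667
  S[B,B] = ((-2.5)·(-2.5) + (0.5)·(0.5) + (2.5)·(2.5) + (-0.5)·(-0.5)) / 3 = 13/3 = 4.3333

S is symmetric (S[j,i] = S[i,j]). Assembling:

S = [[6, -1.6667],
 [-1.6667, 4.3333]]


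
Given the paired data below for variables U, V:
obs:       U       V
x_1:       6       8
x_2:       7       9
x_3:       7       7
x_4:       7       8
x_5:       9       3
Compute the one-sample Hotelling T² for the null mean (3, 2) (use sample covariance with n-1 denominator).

Step 1 — sample mean vector:
  mean(U) = (6 + 7 + 7 + 7 + 9) / 5 = 36/5 = 7.2
  mean(V) = (8 + 9 + 7 + 8 + 3) / 5 = 35/5 = 7
  x̄ = (7.2, 7),  deviation x̄ - mu_0 = (7.2, 7) - (3, 2) = (4.2, 5).

Step 2 — sample covariance matrix, S[i,j] = (1/(n-1)) · Σ_k (x_{k,i} - mean_i) · (x_{k,j} - mean_j), divisor n-1 = 4:
  S[U,U] = ((-1.2)·(-1.2) + (-0.2)·(-0.2) + (-0.2)·(-0.2) + (-0.2)·(-0.2) + (1.8)·(1.8)) / 4 = 4.8/4 = 1.2
  S[U,V] = ((-1.2)·(1) + (-0.2)·(2) + (-0.2)·(0) + (-0.2)·(1) + (1.8)·(-4)) / 4 = -9/4 = -2.25
  S[V,V] = ((1)·(1) + (2)·(2) + (0)·(0) + (1)·(1) + (-4)·(-4)) / 4 = 22/4 = 5.5
  S = [[1.2, -2.25],
 [-2.25, 5.5]].

Step 3 — invert S. det(S) = 1.2·5.5 - (-2.25)² = 1.5375.
  S^{-1} = (1/det) · [[d, -b], [-b, a]] = [[3.5772, 1.4634],
 [1.4634, 0.7805]].

Step 4 — quadratic form (x̄ - mu_0)^T · S^{-1} · (x̄ - mu_0):
  S^{-1} · (x̄ - mu_0) = (22.3415, 10.0488),
  (x̄ - mu_0)^T · [...] = (4.2)·(22.3415) + (5)·(10.0488) = 144.078.

Step 5 — scale by n: T² = 5 · 144.078 = 720.3902.

T² ≈ 720.3902


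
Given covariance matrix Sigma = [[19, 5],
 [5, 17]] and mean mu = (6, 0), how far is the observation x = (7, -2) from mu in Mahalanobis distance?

Step 1 — centre the observation: (x - mu) = (1, -2).

Step 2 — invert Sigma. det(Sigma) = 19·17 - (5)² = 298.
  Sigma^{-1} = (1/det) · [[d, -b], [-b, a]] = [[0.057, -0.0168],
 [-0.0168, 0.0638]].

Step 3 — form the quadratic (x - mu)^T · Sigma^{-1} · (x - mu):
  Sigma^{-1} · (x - mu) = (0.0906, -0.1443).
  (x - mu)^T · [Sigma^{-1} · (x - mu)] = (1)·(0.0906) + (-2)·(-0.1443) = 0.3792.

Step 4 — take square root: d = √(0.3792) ≈ 0.6158.

d(x, mu) = √(0.3792) ≈ 0.6158


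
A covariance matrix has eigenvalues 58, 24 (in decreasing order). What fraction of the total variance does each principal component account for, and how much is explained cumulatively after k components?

Step 1 — total variance = trace(Sigma) = Σ λ_i = 58 + 24 = 82.

Step 2 — fraction explained by component i = λ_i / Σ λ:
  PC1: 58/82 = 0.7073
  PC2: 24/82 = 0.2927

Step 3 — cumulative fraction after k components = (λ_1 + ... + λ_k) / Σ λ:
  k = 1: 58/82 = 0.7073
  k = 2: (58 + 24)/82 = 82/82 = 1

Summary (fraction, with percent):

explained: PC1 0.7073 (70.73%), PC2 0.2927 (29.27%);  cumulative: 0.7073, 1


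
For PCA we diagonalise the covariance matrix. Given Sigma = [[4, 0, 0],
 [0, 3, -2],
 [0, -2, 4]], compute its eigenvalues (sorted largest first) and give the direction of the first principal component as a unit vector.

Step 1 — characteristic polynomial p(λ) = det(λI - Sigma) = λ³ - tr·λ² + c_1·λ - det, where tr = trace, c_1 = sum of the principal 2×2 minors, det = det(Sigma):
  tr = 4 + 3 + 4 = 11,
  c_1 = (4·3 - (0)²) + (4·4 - (0)²) + (3·4 - (-2)²) = 12 + 16 + 8 = 36,
  det = 4·(3·4 - (-2)²) - (0)·((0)·4 - (-2)·(0)) + (0)·((0)·(-2) - 3·(0)) = 4·(8) - (0)·(0) + (0)·(0) = 32.
  So p(λ) = λ³ - 11λ² + 36λ - 32.
Step 2 — look for an integer root (rational root theorem: any rational root is an integer divisor of 32). Testing λ = 4:
  p(4) = 64 - 176 + 144 - 32 = 0  ✓
  Dividing out (λ - 4): p(λ) = (λ - 4)(λ² - 7λ + 8).
Step 3 — remaining eigenvalues from the quadratic λ² - 7λ + 8 = 0:
  Δ = 7² - 4·8 = 49 - 32 = 17,  λ = (7 ± √17)/2 = (7 ± 4.1231)/2 ≈ 5.5616 or 1.4384.
  Sorted: λ_1 = 5.5616,  λ_2 = 4,  λ_3 = 1.4384  (check: sum = 11 = tr ✓).

Step 4 — unit eigenvector for λ_1 ≈ 5.5616: v spans the null space of (Sigma - λ_1 I), whose rows are
  r_1 = (-1.5616, 0, 0),  r_2 = (0, -2.5616, -2),  r_3 = (0, -2, -1.5616).
  v is orthogonal to every row, so take v ∝ r_1 × r_2 = ((0)·(-2) - (0)·(-2.5616), (0)·(0) - (-1.5616)·(-2), (-1.5616)·(-2.5616) - (0)·(0)) ≈ (0, -3.1231, 4).
  Rescale (multiply by -1 so the first nonzero entry is positive): u = (0, 3.1231, -4).
  ||u|| = √((0)² + (3.1231)² + (-4)²) = √(25.7538) ≈ 5.0748,  v_1 = u/||u|| ≈ (0, 0.6154, -0.7882) (||v_1|| = 1).

λ_1 = 5.5616,  λ_2 = 4,  λ_3 = 1.4384;  v_1 ≈ (0, 0.6154, -0.7882)


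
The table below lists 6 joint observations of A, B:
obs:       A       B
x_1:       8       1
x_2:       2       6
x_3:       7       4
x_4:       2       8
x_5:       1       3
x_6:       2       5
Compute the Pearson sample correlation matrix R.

Step 1 — column means:
  mean(A) = (8 + 2 + 7 + 2 + 1 + 2) / 6 = 22/6 = 3.6667
  mean(B) = (1 + 6 + 4 + 8 + 3 + 5) / 6 = 27/6 = 4.5

Step 2 — sample variances and covariances s[i,j] = (1/(n-1)) · Σ_k (x_{k,i} - mean_i) · (x_{k,j} - mean_j), with n-1 = 5:
  s[A,A] = ((4.3333)·(4.3333) + (-1.6667)·(-1.6667) + (3.3333)·(3.3333) + (-1.6667)·(-1.6667) + (-2.6667)·(-2.6667) + (-1.6667)·(-1.6667)) / 5 = 45.3333/5 = 9.0667
  s[A,B] = ((4.3333)·(-3.5) + (-1.6667)·(1.5) + (3.3333)·(-0.5) + (-1.6667)·(3.5) + (-2.6667)·(-1.5) + (-1.6667)·(0.5)) / 5 = -22/5 = -4.4
  s[B,B] = ((-3.5)·(-3.5) + (1.5)·(1.5) + (-0.5)·(-0.5) + (3.5)·(3.5) + (-1.5)·(-1.5) + (0.5)·(0.5)) / 5 = 29.5/5 = 5.9
  Sample standard deviations s_i = √(s[i,i]):
  s(A) = √(9.0667) = 3.0111
  s(B) = √(5.9) = 2.429

Step 3 — r_{ij} = s_{ij} / (s_i · s_j):
  r[A,A] = 1 (diagonal).
  r[A,B] = -4.4 / (3.0111 · 2.429) = -4.4 / 7.3139 = -0.6016
  r[B,B] = 1 (diagonal).

R is symmetric with unit diagonal. Assembling:

R = [[1, -0.6016],
 [-0.6016, 1]]


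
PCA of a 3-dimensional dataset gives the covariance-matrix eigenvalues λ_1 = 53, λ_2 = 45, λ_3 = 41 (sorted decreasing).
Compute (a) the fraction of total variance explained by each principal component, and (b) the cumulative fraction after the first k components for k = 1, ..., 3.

Step 1 — total variance = trace(Sigma) = Σ λ_i = 53 + 45 + 41 = 139.

Step 2 — fraction explained by component i = λ_i / Σ λ:
  PC1: 53/139 = 0.3813
  PC2: 45/139 = 0.3237
  PC3: 41/139 = 0.295

Step 3 — cumulative fraction after k components = (λ_1 + ... + λ_k) / Σ λ:
  k = 1: 53/139 = 0.3813
  k = 2: (53 + 45)/139 = 98/139 = 0.705
  k = 3: (53 + 45 + 41)/139 = 139/139 = 1

Summary (fraction, with percent):

explained: PC1 0.3813 (38.13%), PC2 0.3237 (32.37%), PC3 0.295 (29.5%);  cumulative: 0.3813, 0.705, 1


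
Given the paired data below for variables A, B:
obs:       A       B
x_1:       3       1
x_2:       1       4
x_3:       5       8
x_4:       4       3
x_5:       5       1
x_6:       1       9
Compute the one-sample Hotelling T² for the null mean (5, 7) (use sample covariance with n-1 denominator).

Step 1 — sample mean vector:
  mean(A) = (3 + 1 + 5 + 4 + 5 + 1) / 6 = 19/6 = 3.1667
  mean(B) = (1 + 4 + 8 + 3 + 1 + 9) / 6 = 26/6 = 4.3333
  x̄ = (3.1667, 4.3333),  deviation x̄ - mu_0 = (3.1667, 4.3333) - (5, 7) = (-1.8333, -2.6667).

Step 2 — sample covariance matrix, S[i,j] = (1/(n-1)) · Σ_k (x_{k,i} - mean_i) · (x_{k,j} - mean_j), divisor n-1 = 5:
  S[A,A] = ((-0.1667)·(-0.1667) + (-2.1667)·(-2.1667) + (1.8333)·(1.8333) + (0.8333)·(0.8333) + (1.8333)·(1.8333) + (-2.1667)·(-2.1667)) / 5 = 16.8333/5 = 3.3667
  S[A,B] = ((-0.1667)·(-3.3333) + (-2.1667)·(-0.3333) + (1.8333)·(3.6667) + (0.8333)·(-1.3333) + (1.8333)·(-3.3333) + (-2.1667)·(4.6667)) / 5 = -9.3333/5 = -1.8667
  S[B,B] = ((-3.3333)·(-3.3333) + (-0.3333)·(-0.3333) + (3.6667)·(3.6667) + (-1.3333)·(-1.3333) + (-3.3333)·(-3.3333) + (4.6667)·(4.6667)) / 5 = 59.3333/5 = 11.8667
  S = [[3.3667, -1.8667],
 [-1.8667, 11.8667]].

Step 3 — invert S. det(S) = 3.3667·11.8667 - (-1.8667)² = 36.4667.
  S^{-1} = (1/det) · [[d, -b], [-b, a]] = [[0.3254, 0.0512],
 [0.0512, 0.0923]].

Step 4 — quadratic form (x̄ - mu_0)^T · S^{-1} · (x̄ - mu_0):
  S^{-1} · (x̄ - mu_0) = (-0.7331, -0.34),
  (x̄ - mu_0)^T · [...] = (-1.8333)·(-0.7331) + (-2.6667)·(-0.34) = 2.2508.

Step 5 — scale by n: T² = 6 · 2.2508 = 13.5046.

T² ≈ 13.5046


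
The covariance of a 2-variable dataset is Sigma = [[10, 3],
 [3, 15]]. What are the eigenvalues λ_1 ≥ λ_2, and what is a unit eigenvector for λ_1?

Step 1 — characteristic polynomial of 2×2 Sigma:
  det(Sigma - λI) = λ² - trace · λ + det = 0.
  trace = 10 + 15 = 25, det = 10·15 - (3)² = 141.
Step 2 — discriminant:
  Δ = trace² - 4·det = 625 - 564 = 61.
Step 3 — eigenvalues:
  λ = (trace ± √Δ)/2 = (25 ± 7.8102)/2,
  λ_1 = 16.4051,  λ_2 = 8.5949.

Step 4 — unit eigenvector for λ_1: solve (Sigma - λ_1 I)v = 0. First row:
  (10 - 16.4051)·v_x + (3)·v_y = 0, i.e. (-6.4051)·v_x + (3)·v_y = 0,
  so v ∝ (b, λ_1 - a) = (3, 6.4051) = u.
  ||u|| = √((3)² + (6.4051)²) = √(50.0256) ≈ 7.0729,
  v_1 = u/||u|| ≈ (0.4242, 0.9056) (||v_1|| = 1).

λ_1 = 16.4051,  λ_2 = 8.5949;  v_1 ≈ (0.4242, 0.9056)


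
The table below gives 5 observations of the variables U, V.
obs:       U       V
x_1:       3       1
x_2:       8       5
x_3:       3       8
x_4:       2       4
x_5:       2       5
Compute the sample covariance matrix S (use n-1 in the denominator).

Step 1 — column means:
  mean(U) = (3 + 8 + 3 + 2 + 2) / 5 = 18/5 = 3.6
  mean(V) = (1 + 5 + 8 + 4 + 5) / 5 = 23/5 = 4.6

Step 2 — sample covariance S[i,j] = (1/(n-1)) · Σ_k (x_{k,i} - mean_i) · (x_{k,j} - mean_j), with n-1 = 4.
  S[U,U] = ((-0.6)·(-0.6) + (4.4)·(4.4) + (-0.6)·(-0.6) + (-1.6)·(-1.6) + (-1.6)·(-1.6)) / 4 = 25.2/4 = 6.3
  S[U,V] = ((-0.6)·(-3.6) + (4.4)·(0.4) + (-0.6)·(3.4) + (-1.6)·(-0.6) + (-1.6)·(0.4)) / 4 = 2.2/4 = 0.55
  S[V,V] = ((-3.6)·(-3.6) + (0.4)·(0.4) + (3.4)·(3.4) + (-0.6)·(-0.6) + (0.4)·(0.4)) / 4 = 25.2/4 = 6.3

S is symmetric (S[j,i] = S[i,j]). Assembling:

S = [[6.3, 0.55],
 [0.55, 6.3]]


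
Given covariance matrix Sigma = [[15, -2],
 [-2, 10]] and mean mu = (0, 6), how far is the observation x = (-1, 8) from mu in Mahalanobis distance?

Step 1 — centre the observation: (x - mu) = (-1, 2).

Step 2 — invert Sigma. det(Sigma) = 15·10 - (-2)² = 146.
  Sigma^{-1} = (1/det) · [[d, -b], [-b, a]] = [[0.0685, 0.0137],
 [0.0137, 0.1027]].

Step 3 — form the quadratic (x - mu)^T · Sigma^{-1} · (x - mu):
  Sigma^{-1} · (x - mu) = (-0.0411, 0.1918).
  (x - mu)^T · [Sigma^{-1} · (x - mu)] = (-1)·(-0.0411) + (2)·(0.1918) = 0.4247.

Step 4 — take square root: d = √(0.4247) ≈ 0.6517.

d(x, mu) = √(0.4247) ≈ 0.6517


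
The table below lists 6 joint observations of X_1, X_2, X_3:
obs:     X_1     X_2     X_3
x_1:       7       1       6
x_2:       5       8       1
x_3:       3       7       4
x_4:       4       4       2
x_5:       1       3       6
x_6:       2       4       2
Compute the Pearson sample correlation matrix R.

Step 1 — column means:
  mean(X_1) = (7 + 5 + 3 + 4 + 1 + 2) / 6 = 22/6 = 3.6667
  mean(X_2) = (1 + 8 + 7 + 4 + 3 + 4) / 6 = 27/6 = 4.5
  mean(X_3) = (6 + 1 + 4 + 2 + 6 + 2) / 6 = 21/6 = 3.5

Step 2 — sample variances and covariances s[i,j] = (1/(n-1)) · Σ_k (x_{k,i} - mean_i) · (x_{k,j} - mean_j), with n-1 = 5:
  s[X_1,X_1] = ((3.3333)·(3.3333) + (1.3333)·(1.3333) + (-0.6667)·(-0.6667) + (0.3333)·(0.3333) + (-2.6667)·(-2.6667) + (-1.6667)·(-1.6667)) / 5 = 23.3333/5 = 4.6667
  s[X_1,X_2] = ((3.3333)·(-3.5) + (1.3333)·(3.5) + (-0.6667)·(2.5) + (0.3333)·(-0.5) + (-2.6667)·(-1.5) + (-1.6667)·(-0.5)) / 5 = -4/5 = -0.8
  s[X_1,X_3] = ((3.3333)·(2.5) + (1.3333)·(-2.5) + (-0.6667)·(0.5) + (0.3333)·(-1.5) + (-2.6667)·(2.5) + (-1.6667)·(-1.5)) / 5 = 0/5 = 0
  s[X_2,X_2] = ((-3.5)·(-3.5) + (3.5)·(3.5) + (2.5)·(2.5) + (-0.5)·(-0.5) + (-1.5)·(-1.5) + (-0.5)·(-0.5)) / 5 = 33.5/5 = 6.7
  s[X_2,X_3] = ((-3.5)·(2.5) + (3.5)·(-2.5) + (2.5)·(0.5) + (-0.5)·(-1.5) + (-1.5)·(2.5) + (-0.5)·(-1.5)) / 5 = -18.5/5 = -3.7
  s[X_3,X_3] = ((2.5)·(2.5) + (-2.5)·(-2.5) + (0.5)·(0.5) + (-1.5)·(-1.5) + (2.5)·(2.5) + (-1.5)·(-1.5)) / 5 = 23.5/5 = 4.7
  Sample standard deviations s_i = √(s[i,i]):
  s(X_1) = √(4.6667) = 2.1602
  s(X_2) = √(6.7) = 2.5884
  s(X_3) = √(4.7) = 2.1679

Step 3 — r_{ij} = s_{ij} / (s_i · s_j):
  r[X_1,X_1] = 1 (diagonal).
  r[X_1,X_2] = -0.8 / (2.1602 · 2.5884) = -0.8 / 5.5917 = -0.1431
  r[X_1,X_3] = 0 / (2.1602 · 2.1679) = 0 / 4.6833 = 0
  r[X_2,X_2] = 1 (diagonal).
  r[X_2,X_3] = -3.7 / (2.5884 · 2.1679) = -3.7 / 5.6116 = -0.6593
  r[X_3,X_3] = 1 (diagonal).

R is symmetric with unit diagonal. Assembling:

R = [[1, -0.1431, 0],
 [-0.1431, 1, -0.6593],
 [0, -0.6593, 1]]


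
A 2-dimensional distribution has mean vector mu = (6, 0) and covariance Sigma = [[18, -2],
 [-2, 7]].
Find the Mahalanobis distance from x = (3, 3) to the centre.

Step 1 — centre the observation: (x - mu) = (-3, 3).

Step 2 — invert Sigma. det(Sigma) = 18·7 - (-2)² = 122.
  Sigma^{-1} = (1/det) · [[d, -b], [-b, a]] = [[0.0574, 0.0164],
 [0.0164, 0.1475]].

Step 3 — form the quadratic (x - mu)^T · Sigma^{-1} · (x - mu):
  Sigma^{-1} · (x - mu) = (-0.123, 0.3934).
  (x - mu)^T · [Sigma^{-1} · (x - mu)] = (-3)·(-0.123) + (3)·(0.3934) = 1.5492.

Step 4 — take square root: d = √(1.5492) ≈ 1.2447.

d(x, mu) = √(1.5492) ≈ 1.2447


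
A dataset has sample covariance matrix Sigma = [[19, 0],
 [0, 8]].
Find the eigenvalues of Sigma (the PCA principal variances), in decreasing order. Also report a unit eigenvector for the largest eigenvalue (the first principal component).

Step 1 — characteristic polynomial of 2×2 Sigma:
  det(Sigma - λI) = λ² - trace · λ + det = 0.
  trace = 19 + 8 = 27, det = 19·8 - (0)² = 152.
Step 2 — discriminant:
  Δ = trace² - 4·det = 729 - 608 = 121.
Step 3 — eigenvalues:
  λ = (trace ± √Δ)/2 = (27 ± 11)/2,
  λ_1 = 19,  λ_2 = 8.

Step 4 — unit eigenvector for λ_1: Sigma is diagonal, so its eigenvectors are the coordinate axes. λ_1 = 19 is the diagonal entry on the first coordinate axis, hence
  v_1 = (1, 0) (||v_1|| = 1).

λ_1 = 19,  λ_2 = 8;  v_1 ≈ (1, 0)


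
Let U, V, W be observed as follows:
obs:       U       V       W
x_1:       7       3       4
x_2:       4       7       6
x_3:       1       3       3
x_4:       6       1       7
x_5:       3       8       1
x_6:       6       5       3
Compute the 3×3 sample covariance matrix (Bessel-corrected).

Step 1 — column means:
  mean(U) = (7 + 4 + 1 + 6 + 3 + 6) / 6 = 27/6 = 4.5
  mean(V) = (3 + 7 + 3 + 1 + 8 + 5) / 6 = 27/6 = 4.5
  mean(W) = (4 + 6 + 3 + 7 + 1 + 3) / 6 = 24/6 = 4

Step 2 — sample covariance S[i,j] = (1/(n-1)) · Σ_k (x_{k,i} - mean_i) · (x_{k,j} - mean_j), with n-1 = 5.
  S[U,U] = ((2.5)·(2.5) + (-0.5)·(-0.5) + (-3.5)·(-3.5) + (1.5)·(1.5) + (-1.5)·(-1.5) + (1.5)·(1.5)) / 5 = 25.5/5 = 5.1
  S[U,V] = ((2.5)·(-1.5) + (-0.5)·(2.5) + (-3.5)·(-1.5) + (1.5)·(-3.5) + (-1.5)·(3.5) + (1.5)·(0.5)) / 5 = -9.5/5 = -1.9
  S[U,W] = ((2.5)·(0) + (-0.5)·(2) + (-3.5)·(-1) + (1.5)·(3) + (-1.5)·(-3) + (1.5)·(-1)) / 5 = 10/5 = 2
  S[V,V] = ((-1.5)·(-1.5) + (2.5)·(2.5) + (-1.5)·(-1.5) + (-3.5)·(-3.5) + (3.5)·(3.5) + (0.5)·(0.5)) / 5 = 35.5/5 = 7.1
  S[V,W] = ((-1.5)·(0) + (2.5)·(2) + (-1.5)·(-1) + (-3.5)·(3) + (3.5)·(-3) + (0.5)·(-1)) / 5 = -15/5 = -3
  S[W,W] = ((0)·(0) + (2)·(2) + (-1)·(-1) + (3)·(3) + (-3)·(-3) + (-1)·(-1)) / 5 = 24/5 = 4.8

S is symmetric (S[j,i] = S[i,j]). Assembling:

S = [[5.1, -1.9, 2],
 [-1.9, 7.1, -3],
 [2, -3, 4.8]]


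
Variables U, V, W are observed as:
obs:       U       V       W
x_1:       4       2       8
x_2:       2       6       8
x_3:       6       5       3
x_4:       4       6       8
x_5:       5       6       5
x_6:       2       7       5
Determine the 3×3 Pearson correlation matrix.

Step 1 — column means:
  mean(U) = (4 + 2 + 6 + 4 + 5 + 2) / 6 = 23/6 = 3.8333
  mean(V) = (2 + 6 + 5 + 6 + 6 + 7) / 6 = 32/6 = 5.3333
  mean(W) = (8 + 8 + 3 + 8 + 5 + 5) / 6 = 37/6 = 6.1667

Step 2 — sample variances and covariances s[i,j] = (1/(n-1)) · Σ_k (x_{k,i} - mean_i) · (x_{k,j} - mean_j), with n-1 = 5:
  s[U,U] = ((0.1667)·(0.1667) + (-1.8333)·(-1.8333) + (2.1667)·(2.1667) + (0.1667)·(0.1667) + (1.1667)·(1.1667) + (-1.8333)·(-1.8333)) / 5 = 12.8333/5 = 2.5667
  s[U,V] = ((0.1667)·(-3.3333) + (-1.8333)·(0.6667) + (2.1667)·(-0.3333) + (0.1667)·(0.6667) + (1.1667)·(0.6667) + (-1.8333)·(1.6667)) / 5 = -4.6667/5 = -0.9333
  s[U,W] = ((0.1667)·(1.8333) + (-1.8333)·(1.8333) + (2.1667)·(-3.1667) + (0.1667)·(1.8333) + (1.1667)·(-1.1667) + (-1.8333)·(-1.1667)) / 5 = -8.8333/5 = -1.7667
  s[V,V] = ((-3.3333)·(-3.3333) + (0.6667)·(0.6667) + (-0.3333)·(-0.3333) + (0.6667)·(0.6667) + (0.6667)·(0.6667) + (1.6667)·(1.6667)) / 5 = 15.3333/5 = 3.0667
  s[V,W] = ((-3.3333)·(1.8333) + (0.6667)·(1.8333) + (-0.3333)·(-3.1667) + (0.6667)·(1.8333) + (0.6667)·(-1.1667) + (1.6667)·(-1.1667)) / 5 = -5.3333/5 = -1.0667
  s[W,W] = ((1.8333)·(1.8333) + (1.8333)·(1.8333) + (-3.1667)·(-3.1667) + (1.8333)·(1.8333) + (-1.1667)·(-1.1667) + (-1.1667)·(-1.1667)) / 5 = 22.8333/5 = 4.5667
  Sample standard deviations s_i = √(s[i,i]):
  s(U) = √(2.5667) = 1.6021
  s(V) = √(3.0667) = 1.7512
  s(W) = √(4.5667) = 2.137

Step 3 — r_{ij} = s_{ij} / (s_i · s_j):
  r[U,U] = 1 (diagonal).
  r[U,V] = -0.9333 / (1.6021 · 1.7512) = -0.9333 / 2.8056 = -0.3327
  r[U,W] = -1.7667 / (1.6021 · 2.137) = -1.7667 / 3.4236 = -0.516
  r[V,V] = 1 (diagonal).
  r[V,W] = -1.0667 / (1.7512 · 2.137) = -1.0667 / 3.7423 = -0.285
  r[W,W] = 1 (diagonal).

R is symmetric with unit diagonal. Assembling:

R = [[1, -0.3327, -0.516],
 [-0.3327, 1, -0.285],
 [-0.516, -0.285, 1]]


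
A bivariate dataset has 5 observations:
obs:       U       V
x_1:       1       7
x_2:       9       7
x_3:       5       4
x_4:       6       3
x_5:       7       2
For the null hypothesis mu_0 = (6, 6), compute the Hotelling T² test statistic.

Step 1 — sample mean vector:
  mean(U) = (1 + 9 + 5 + 6 + 7) / 5 = 28/5 = 5.6
  mean(V) = (7 + 7 + 4 + 3 + 2) / 5 = 23/5 = 4.6
  x̄ = (5.6, 4.6),  deviation x̄ - mu_0 = (5.6, 4.6) - (6, 6) = (-0.4, -1.4).

Step 2 — sample covariance matrix, S[i,j] = (1/(n-1)) · Σ_k (x_{k,i} - mean_i) · (x_{k,j} - mean_j), divisor n-1 = 4:
  S[U,U] = ((-4.6)·(-4.6) + (3.4)·(3.4) + (-0.6)·(-0.6) + (0.4)·(0.4) + (1.4)·(1.4)) / 4 = 35.2/4 = 8.8
  S[U,V] = ((-4.6)·(2.4) + (3.4)·(2.4) + (-0.6)·(-0.6) + (0.4)·(-1.6) + (1.4)·(-2.6)) / 4 = -6.8/4 = -1.7
  S[V,V] = ((2.4)·(2.4) + (2.4)·(2.4) + (-0.6)·(-0.6) + (-1.6)·(-1.6) + (-2.6)·(-2.6)) / 4 = 21.2/4 = 5.3
  S = [[8.8, -1.7],
 [-1.7, 5.3]].

Step 3 — invert S. det(S) = 8.8·5.3 - (-1.7)² = 43.75.
  S^{-1} = (1/det) · [[d, -b], [-b, a]] = [[0.1211, 0.0389],
 [0.0389, 0.2011]].

Step 4 — quadratic form (x̄ - mu_0)^T · S^{-1} · (x̄ - mu_0):
  S^{-1} · (x̄ - mu_0) = (-0.1029, -0.2971),
  (x̄ - mu_0)^T · [...] = (-0.4)·(-0.1029) + (-1.4)·(-0.2971) = 0.4571.

Step 5 — scale by n: T² = 5 · 0.4571 = 2.2857.

T² ≈ 2.2857


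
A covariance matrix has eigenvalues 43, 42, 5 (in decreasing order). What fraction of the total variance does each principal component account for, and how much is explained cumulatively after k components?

Step 1 — total variance = trace(Sigma) = Σ λ_i = 43 + 42 + 5 = 90.

Step 2 — fraction explained by component i = λ_i / Σ λ:
  PC1: 43/90 = 0.4778
  PC2: 42/90 = 0.4667
  PC3: 5/90 = 0.0556

Step 3 — cumulative fraction after k components = (λ_1 + ... + λ_k) / Σ λ:
  k = 1: 43/90 = 0.4778
  k = 2: (43 + 42)/90 = 85/90 = 0.9444
  k = 3: (43 + 42 + 5)/90 = 90/90 = 1

Summary (fraction, with percent):

explained: PC1 0.4778 (47.78%), PC2 0.4667 (46.67%), PC3 0.0556 (5.56%);  cumulative: 0.4778, 0.9444, 1


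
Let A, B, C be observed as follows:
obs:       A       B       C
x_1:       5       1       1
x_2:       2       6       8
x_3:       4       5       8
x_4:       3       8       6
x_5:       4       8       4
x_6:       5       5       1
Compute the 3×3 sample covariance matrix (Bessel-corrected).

Step 1 — column means:
  mean(A) = (5 + 2 + 4 + 3 + 4 + 5) / 6 = 23/6 = 3.8333
  mean(B) = (1 + 6 + 5 + 8 + 8 + 5) / 6 = 33/6 = 5.5
  mean(C) = (1 + 8 + 8 + 6 + 4 + 1) / 6 = 28/6 = 4.6667

Step 2 — sample covariance S[i,j] = (1/(n-1)) · Σ_k (x_{k,i} - mean_i) · (x_{k,j} - mean_j), with n-1 = 5.
  S[A,A] = ((1.1667)·(1.1667) + (-1.8333)·(-1.8333) + (0.1667)·(0.1667) + (-0.8333)·(-0.8333) + (0.1667)·(0.1667) + (1.1667)·(1.1667)) / 5 = 6.8333/5 = 1.3667
  S[A,B] = ((1.1667)·(-4.5) + (-1.8333)·(0.5) + (0.1667)·(-0.5) + (-0.8333)·(2.5) + (0.1667)·(2.5) + (1.1667)·(-0.5)) / 5 = -8.5/5 = -1.7
  S[A,C] = ((1.1667)·(-3.6667) + (-1.8333)·(3.3333) + (0.1667)·(3.3333) + (-0.8333)·(1.3333) + (0.1667)·(-0.6667) + (1.1667)·(-3.6667)) / 5 = -15.3333/5 = -3.0667
  S[B,B] = ((-4.5)·(-4.5) + (0.5)·(0.5) + (-0.5)·(-0.5) + (2.5)·(2.5) + (2.5)·(2.5) + (-0.5)·(-0.5)) / 5 = 33.5/5 = 6.7
  S[B,C] = ((-4.5)·(-3.6667) + (0.5)·(3.3333) + (-0.5)·(3.3333) + (2.5)·(1.3333) + (2.5)·(-0.6667) + (-0.5)·(-3.6667)) / 5 = 20/5 = 4
  S[C,C] = ((-3.6667)·(-3.6667) + (3.3333)·(3.3333) + (3.3333)·(3.3333) + (1.3333)·(1.3333) + (-0.6667)·(-0.6667) + (-3.6667)·(-3.6667)) / 5 = 51.3333/5 = 10.2667

S is symmetric (S[j,i] = S[i,j]). Assembling:

S = [[1.3667, -1.7, -3.0667],
 [-1.7, 6.7, 4],
 [-3.0667, 4, 10.2667]]
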